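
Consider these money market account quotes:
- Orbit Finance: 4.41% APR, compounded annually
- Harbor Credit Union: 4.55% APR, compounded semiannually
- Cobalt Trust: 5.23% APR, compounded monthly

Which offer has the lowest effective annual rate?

Orbit Finance

Orbit Finance: compounded annually, EAR = 4.410%
Harbor Credit Union: (1 + 0.0455/2)^2 − 1 = 4.602%
Cobalt Trust: (1 + 0.0523/12)^12 − 1 = 5.357%
The lowest effective annual rate is Orbit Finance at 4.410%.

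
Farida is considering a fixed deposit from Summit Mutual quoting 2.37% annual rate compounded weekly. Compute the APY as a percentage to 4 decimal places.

EAR = (1 + 0.0237/52)^52 − 1.
= (1 + 0.000456)^52 − 1 = 1.023978 − 1 = 2.3978%.

2.3978%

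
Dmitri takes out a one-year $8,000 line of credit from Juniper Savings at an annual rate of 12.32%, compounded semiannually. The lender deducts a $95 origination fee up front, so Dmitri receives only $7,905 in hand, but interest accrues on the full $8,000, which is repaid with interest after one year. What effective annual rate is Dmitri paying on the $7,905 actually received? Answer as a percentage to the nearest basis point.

Amount owed after one year: 8,000 × (1 + 0.1232/2)^2 = 8,000 × 1.126995 = $9,015.96.
Effective rate on net proceeds: 9,015.96 / 7,905 − 1 = 0.140538 = 14.05%.

14.05%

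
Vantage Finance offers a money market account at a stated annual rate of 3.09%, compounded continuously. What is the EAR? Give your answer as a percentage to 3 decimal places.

With continuous compounding, EAR = e^0.0309 − 1.
e^0.0309 = 1.031382, so EAR = 0.031382 = 3.138%.

3.138%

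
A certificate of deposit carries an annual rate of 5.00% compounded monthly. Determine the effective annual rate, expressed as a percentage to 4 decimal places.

5.1162%

EAR = (1 + 0.0500/12)^12 − 1.
= 1.051162 − 1 = 5.1162%.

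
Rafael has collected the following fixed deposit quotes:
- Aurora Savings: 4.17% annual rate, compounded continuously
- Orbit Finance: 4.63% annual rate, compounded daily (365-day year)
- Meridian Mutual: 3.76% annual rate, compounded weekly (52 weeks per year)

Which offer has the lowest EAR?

Aurora Savings: e^0.0417 − 1 = 4.258%
Orbit Finance: (1 + 0.0463/365)^365 − 1 = 4.739%
Meridian Mutual: (1 + 0.0376/52)^52 − 1 = 3.830%
The lowest effective annual rate is Meridian Mutual at 3.830%.

Meridian Mutual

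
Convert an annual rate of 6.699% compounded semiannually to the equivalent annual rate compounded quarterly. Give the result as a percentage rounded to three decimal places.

6.644%

EAR = (1 + 0.06699/2)^2 − 1 = 0.068112.
Solve (1 + r/4)^4 = 1.068112: r/4 = 1.068112^(1/4) − 1 = 0.016610, so r = 0.066438 = 6.644%.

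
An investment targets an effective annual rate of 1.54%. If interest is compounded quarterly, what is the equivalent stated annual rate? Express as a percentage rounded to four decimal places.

1.5312%

(1 + r/4)^4 − 1 = 0.0154, so 1 + r/4 = 1.0154^(1/4).
r/4 = 0.003828, so r = 0.015312 = 1.5312%.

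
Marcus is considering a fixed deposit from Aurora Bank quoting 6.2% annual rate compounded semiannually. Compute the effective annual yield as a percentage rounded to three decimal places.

6.296%

EAR = (1 + 0.062/2)^2 − 1.
= 1.062961 − 1 = 6.296%.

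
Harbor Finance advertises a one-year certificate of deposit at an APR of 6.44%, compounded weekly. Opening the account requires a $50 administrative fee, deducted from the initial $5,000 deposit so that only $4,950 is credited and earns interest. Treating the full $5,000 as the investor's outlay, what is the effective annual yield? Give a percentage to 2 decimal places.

Value after one year: 4,950 × (1 + 0.0644/52)^52 = 4,950 × 1.066476 = $5,279.06.
Effective yield on the $5,000 outlay: 5,279.06 / 5,000 − 1 = 0.055812 = 5.58%.

5.58%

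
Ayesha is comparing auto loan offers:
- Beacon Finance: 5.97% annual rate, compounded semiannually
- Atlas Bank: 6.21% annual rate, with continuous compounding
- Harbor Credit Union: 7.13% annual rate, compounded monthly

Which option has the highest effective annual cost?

Beacon Finance: (1 + 0.0597/2)^2 − 1 = 6.059%
Atlas Bank: e^0.0621 − 1 = 6.407%
Harbor Credit Union: (1 + 0.0713/12)^12 − 1 = 7.368%
The highest effective annual rate is Harbor Credit Union at 7.368%.

Harbor Credit Union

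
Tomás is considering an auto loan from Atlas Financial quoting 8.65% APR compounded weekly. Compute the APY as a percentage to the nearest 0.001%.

9.027%

EAR = (1 + 0.0865/52)^52 − 1.
= 1.090273 − 1 = 9.027%.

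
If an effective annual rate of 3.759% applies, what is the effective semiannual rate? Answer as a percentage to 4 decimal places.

1.8622%

The per-half-year rate i satisfies (1 + i)^2 = 1 + 0.03759.
i = 1.03759^(1/2) − 1 = 0.0186216 = 1.8622%.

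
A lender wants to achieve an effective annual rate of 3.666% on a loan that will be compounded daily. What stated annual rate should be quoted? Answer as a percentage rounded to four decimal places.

(1 + r/365)^365 − 1 = 0.03666, so 1 + r/365 = 1.03666^(1/365).
r/365 = 0.000099, so r = 0.036006 = 3.6006%.

3.6006%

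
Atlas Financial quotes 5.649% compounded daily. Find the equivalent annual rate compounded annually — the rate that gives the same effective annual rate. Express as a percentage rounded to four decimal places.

EAR = (1 + 0.05649/365)^365 − 1 = 0.058111.
Compounded annually, the equivalent nominal rate is the EAR itself: 5.8111%.

5.8111%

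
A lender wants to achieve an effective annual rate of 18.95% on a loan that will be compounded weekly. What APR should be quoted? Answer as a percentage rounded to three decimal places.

17.382%

(1 + r/52)^52 − 1 = 0.1895, so 1 + r/52 = 1.1895^(1/52).
r/52 = 0.003343, so r = 0.173823 = 17.382%.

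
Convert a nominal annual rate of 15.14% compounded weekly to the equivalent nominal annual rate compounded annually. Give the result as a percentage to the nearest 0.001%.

16.321%

EAR = (1 + 0.1514/52)^52 − 1 = 0.163206.
Compounded annually, the equivalent nominal rate is the EAR itself: 16.321%.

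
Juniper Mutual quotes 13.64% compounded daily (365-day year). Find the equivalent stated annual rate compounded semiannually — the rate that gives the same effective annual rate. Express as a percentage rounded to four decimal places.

14.1132%

EAR = (1 + 0.1364/365)^365 − 1 = 0.146111.
Solve (1 + r/2)^2 = 1.146111: r/2 = 1.146111^(1/2) − 1 = 0.070566, so r = 0.141132 = 14.1132%.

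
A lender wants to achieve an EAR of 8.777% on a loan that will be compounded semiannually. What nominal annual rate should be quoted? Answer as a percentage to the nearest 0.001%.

8.592%

(1 + r/2)^2 − 1 = 0.08777, so 1 + r/2 = 1.08777^(1/2).
r/2 = 0.042962, so r = 0.085924 = 8.592%.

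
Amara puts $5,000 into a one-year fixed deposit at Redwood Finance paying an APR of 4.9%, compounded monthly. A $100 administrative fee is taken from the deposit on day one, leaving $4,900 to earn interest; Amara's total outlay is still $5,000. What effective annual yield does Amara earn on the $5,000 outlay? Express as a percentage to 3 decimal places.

Value after one year: 4,900 × (1 + 0.049/12)^12 = 4,900 × 1.050116 = $5,145.57.
Effective yield on the $5,000 outlay: 5,145.57 / 5,000 − 1 = 0.029113 = 2.911%.

2.911%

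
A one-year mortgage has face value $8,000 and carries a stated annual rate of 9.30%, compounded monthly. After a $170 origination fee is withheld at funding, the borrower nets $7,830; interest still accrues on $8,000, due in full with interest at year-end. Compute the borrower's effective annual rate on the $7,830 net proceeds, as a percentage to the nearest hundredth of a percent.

12.09%

Amount owed after one year: 8,000 × (1 + 0.0930/12)^12 = 8,000 × 1.097068 = $8,776.55.
Effective rate on net proceeds: 8,776.55 / 7,830 − 1 = 0.120887 = 12.09%.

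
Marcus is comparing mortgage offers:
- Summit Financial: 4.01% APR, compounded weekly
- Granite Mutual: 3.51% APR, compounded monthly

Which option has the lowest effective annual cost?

Summit Financial: (1 + 0.0401/52)^52 − 1 = 4.090%
Granite Mutual: (1 + 0.0351/12)^12 − 1 = 3.567%
The lowest effective annual rate is Granite Mutual at 3.567%.

Granite Mutual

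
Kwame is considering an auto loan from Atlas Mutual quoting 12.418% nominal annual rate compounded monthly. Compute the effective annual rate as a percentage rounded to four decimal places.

EAR = (1 + 0.12418/12)^12 − 1.
= (1 + 0.010348)^12 − 1 = 1.131497 − 1 = 13.1497%.

13.1497%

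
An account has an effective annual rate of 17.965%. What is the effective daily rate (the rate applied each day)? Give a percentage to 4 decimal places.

The per-day rate i satisfies (1 + i)^365 = 1 + 0.17965.
i = 1.17965^(1/365) − 1 = 0.0004528 = 0.0453%.

0.0453%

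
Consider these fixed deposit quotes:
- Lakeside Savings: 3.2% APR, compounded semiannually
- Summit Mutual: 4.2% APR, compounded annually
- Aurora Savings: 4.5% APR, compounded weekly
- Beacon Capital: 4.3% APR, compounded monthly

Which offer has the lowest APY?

Lakeside Savings

Lakeside Savings: (1 + 0.032/2)^2 − 1 = 3.226%
Summit Mutual: compounded annually, EAR = 4.200%
Aurora Savings: (1 + 0.045/52)^52 − 1 = 4.601%
Beacon Capital: (1 + 0.043/12)^12 − 1 = 4.386%
The lowest effective annual rate is Lakeside Savings at 3.226%.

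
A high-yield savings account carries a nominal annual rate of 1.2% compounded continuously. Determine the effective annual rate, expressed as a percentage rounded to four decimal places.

With continuous compounding, EAR = e^0.012 − 1.
e^0.012 = 1.012072, so EAR = 0.012072 = 1.2072%.

1.2072%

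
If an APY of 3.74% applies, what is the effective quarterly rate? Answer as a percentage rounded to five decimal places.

0.92217%

The per-quarter rate i satisfies (1 + i)^4 = 1 + 0.0374.
i = 1.0374^(1/4) − 1 = 0.0092217 = 0.92217%.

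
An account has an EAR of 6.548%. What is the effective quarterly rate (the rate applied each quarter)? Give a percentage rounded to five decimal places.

1.59827%

The per-quarter rate i satisfies (1 + i)^4 = 1 + 0.06548.
i = 1.06548^(1/4) − 1 = 0.0159827 = 1.59827%.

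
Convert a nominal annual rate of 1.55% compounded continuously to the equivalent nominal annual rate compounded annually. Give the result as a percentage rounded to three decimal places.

1.562%

EAR under continuous compounding: e^0.0155 − 1 = 0.015621.
Compounded annually, the equivalent nominal rate is the EAR itself: 1.562%.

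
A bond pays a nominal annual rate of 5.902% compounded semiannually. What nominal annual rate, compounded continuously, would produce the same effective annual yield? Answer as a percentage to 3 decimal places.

EAR = (1 + 0.05902/2)^2 − 1 = 0.059891.
Equivalent continuous rate: r = ln(1 + 0.059891) = 0.058166 = 5.817%.

5.817%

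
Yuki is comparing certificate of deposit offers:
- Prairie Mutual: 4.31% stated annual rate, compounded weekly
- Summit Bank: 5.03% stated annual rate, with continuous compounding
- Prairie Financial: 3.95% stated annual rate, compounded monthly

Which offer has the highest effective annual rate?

Prairie Mutual: (1 + 0.0431/52)^52 − 1 = 4.402%
Summit Bank: e^0.0503 − 1 = 5.159%
Prairie Financial: (1 + 0.0395/12)^12 − 1 = 4.022%
The highest effective annual rate is Summit Bank at 5.159%.

Summit Bank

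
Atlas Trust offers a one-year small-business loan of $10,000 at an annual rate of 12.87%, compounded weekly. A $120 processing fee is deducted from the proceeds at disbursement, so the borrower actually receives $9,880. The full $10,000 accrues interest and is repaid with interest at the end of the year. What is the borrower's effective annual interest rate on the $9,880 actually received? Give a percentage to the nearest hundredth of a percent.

Amount owed after one year: 10,000 × (1 + 0.1287/52)^52 = 10,000 × 1.137168 = $11,371.68.
Effective rate on net proceeds: 11,371.68 / 9,880 − 1 = 0.150980 = 15.10%.

15.10%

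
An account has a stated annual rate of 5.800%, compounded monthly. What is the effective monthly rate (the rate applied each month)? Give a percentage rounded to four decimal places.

0.4833%

With a nominal annual rate compounded monthly, the periodic rate is the nominal rate divided by 12.
i = 0.05800 / 12 = 0.0048333 = 0.4833%.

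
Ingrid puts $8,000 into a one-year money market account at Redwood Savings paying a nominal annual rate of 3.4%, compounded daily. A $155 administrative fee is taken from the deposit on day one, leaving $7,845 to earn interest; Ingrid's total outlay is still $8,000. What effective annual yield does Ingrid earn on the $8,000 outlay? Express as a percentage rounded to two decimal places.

1.45%

Value after one year: 7,845 × (1 + 0.034/365)^365 = 7,845 × 1.034583 = $8,116.30.
Effective yield on the $8,000 outlay: 8,116.30 / 8,000 − 1 = 0.014538 = 1.45%.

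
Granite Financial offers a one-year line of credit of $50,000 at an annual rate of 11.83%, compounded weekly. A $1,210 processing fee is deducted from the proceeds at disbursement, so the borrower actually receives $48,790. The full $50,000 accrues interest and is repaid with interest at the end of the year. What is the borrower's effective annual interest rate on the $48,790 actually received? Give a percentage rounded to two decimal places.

15.33%

Amount owed after one year: 50,000 × (1 + 0.1183/52)^52 = 50,000 × 1.125431 = $56,271.53.
Effective rate on net proceeds: 56,271.53 / 48,790 − 1 = 0.153341 = 15.33%.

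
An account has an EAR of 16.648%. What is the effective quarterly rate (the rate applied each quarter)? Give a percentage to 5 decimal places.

The per-quarter rate i satisfies (1 + i)^4 = 1 + 0.16648.
i = 1.16648^(1/4) − 1 = 0.0392483 = 3.92483%.

3.92483%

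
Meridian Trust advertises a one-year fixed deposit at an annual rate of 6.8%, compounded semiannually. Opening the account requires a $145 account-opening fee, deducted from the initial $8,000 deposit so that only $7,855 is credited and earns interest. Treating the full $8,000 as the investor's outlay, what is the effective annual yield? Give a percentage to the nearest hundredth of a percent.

4.98%

Value after one year: 7,855 × (1 + 0.068/2)^2 = 7,855 × 1.069156 = $8,398.22.
Effective yield on the $8,000 outlay: 8,398.22 / 8,000 − 1 = 0.049778 = 4.98%.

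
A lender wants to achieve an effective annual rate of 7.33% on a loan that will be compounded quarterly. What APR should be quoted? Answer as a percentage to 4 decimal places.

7.1367%

(1 + r/4)^4 − 1 = 0.0733, so 1 + r/4 = 1.0733^(1/4).
r/4 = 0.017842, so r = 0.071367 = 7.1367%.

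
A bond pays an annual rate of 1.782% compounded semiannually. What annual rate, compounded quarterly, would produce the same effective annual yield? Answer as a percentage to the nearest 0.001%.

EAR = (1 + 0.01782/2)^2 − 1 = 0.017899.
Solve (1 + r/4)^4 = 1.017899: r/4 = 1.017899^(1/4) − 1 = 0.004445, so r = 0.017780 = 1.778%.

1.778%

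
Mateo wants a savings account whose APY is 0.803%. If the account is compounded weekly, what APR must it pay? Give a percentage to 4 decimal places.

(1 + r/52)^52 − 1 = 0.00803, so 1 + r/52 = 1.00803^(1/52).
r/52 = 0.000154, so r = 0.007999 = 0.7999%.

0.7999%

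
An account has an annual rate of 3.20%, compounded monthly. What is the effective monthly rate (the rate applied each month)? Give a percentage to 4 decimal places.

With a nominal annual rate compounded monthly, the periodic rate is the nominal rate divided by 12.
i = 0.0320 / 12 = 0.0026667 = 0.2667%.

0.2667%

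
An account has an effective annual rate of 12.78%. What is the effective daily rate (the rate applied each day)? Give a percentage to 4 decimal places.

The per-day rate i satisfies (1 + i)^365 = 1 + 0.1278.
i = 1.1278^(1/365) − 1 = 0.0003296 = 0.0330%.

0.0330%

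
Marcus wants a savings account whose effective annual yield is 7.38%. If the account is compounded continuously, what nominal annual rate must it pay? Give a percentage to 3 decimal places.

7.120%

Continuous: nominal r satisfies e^r − 1 = 0.0738.
r = ln(1 + 0.0738) = ln(1.0738) = 0.071204 = 7.120%.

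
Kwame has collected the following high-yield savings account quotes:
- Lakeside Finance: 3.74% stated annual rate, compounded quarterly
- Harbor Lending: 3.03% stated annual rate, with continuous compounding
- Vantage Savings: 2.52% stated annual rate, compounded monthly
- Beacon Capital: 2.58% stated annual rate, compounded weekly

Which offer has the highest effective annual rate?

Lakeside Finance

Lakeside Finance: (1 + 0.0374/4)^4 − 1 = 3.793%
Harbor Lending: e^0.0303 − 1 = 3.076%
Vantage Savings: (1 + 0.0252/12)^12 − 1 = 2.549%
Beacon Capital: (1 + 0.0258/52)^52 − 1 = 2.613%
The highest effective annual rate is Lakeside Finance at 3.793%.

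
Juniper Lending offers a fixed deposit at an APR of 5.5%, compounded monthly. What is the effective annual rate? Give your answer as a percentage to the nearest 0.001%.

EAR = (1 + 0.055/12)^12 − 1.
= 1.056408 − 1 = 5.641%.

5.641%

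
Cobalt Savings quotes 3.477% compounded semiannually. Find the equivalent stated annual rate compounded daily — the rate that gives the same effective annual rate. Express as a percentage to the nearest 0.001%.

3.447%

EAR = (1 + 0.03477/2)^2 − 1 = 0.035072.
Solve (1 + r/365)^365 = 1.035072: r/365 = 1.035072^(1/365) − 1 = 0.000094, so r = 0.034473 = 3.447%.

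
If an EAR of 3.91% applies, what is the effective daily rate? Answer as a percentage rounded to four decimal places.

The per-day rate i satisfies (1 + i)^365 = 1 + 0.0391.
i = 1.0391^(1/365) − 1 = 0.0001051 = 0.0105%.

0.0105%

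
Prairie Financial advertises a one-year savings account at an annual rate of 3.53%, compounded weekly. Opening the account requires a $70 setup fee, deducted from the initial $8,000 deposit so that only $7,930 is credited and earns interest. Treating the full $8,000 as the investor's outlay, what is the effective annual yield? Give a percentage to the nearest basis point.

Value after one year: 7,930 × (1 + 0.0353/52)^52 = 7,930 × 1.035918 = $8,214.83.
Effective yield on the $8,000 outlay: 8,214.83 / 8,000 − 1 = 0.026854 = 2.69%.

2.69%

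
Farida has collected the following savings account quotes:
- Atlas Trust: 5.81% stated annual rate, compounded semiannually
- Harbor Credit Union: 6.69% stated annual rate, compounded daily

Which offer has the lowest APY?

Atlas Trust: (1 + 0.0581/2)^2 − 1 = 5.894%
Harbor Credit Union: (1 + 0.0669/365)^365 − 1 = 6.918%
The lowest effective annual rate is Atlas Trust at 5.894%.

Atlas Trust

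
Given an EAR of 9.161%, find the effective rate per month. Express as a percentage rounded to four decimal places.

0.7331%

The per-month rate i satisfies (1 + i)^12 = 1 + 0.09161.
i = 1.09161^(1/12) − 1 = 0.0073312 = 0.7331%.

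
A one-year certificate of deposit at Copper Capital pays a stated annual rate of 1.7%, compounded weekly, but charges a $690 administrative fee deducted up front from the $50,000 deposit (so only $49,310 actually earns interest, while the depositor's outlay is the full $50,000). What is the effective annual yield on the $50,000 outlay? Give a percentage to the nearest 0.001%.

Value after one year: 49,310 × (1 + 0.017/52)^52 = 49,310 × 1.017142 = $50,155.30.
Effective yield on the $50,000 outlay: 50,155.30 / 50,000 − 1 = 0.003106 = 0.311%.

0.311%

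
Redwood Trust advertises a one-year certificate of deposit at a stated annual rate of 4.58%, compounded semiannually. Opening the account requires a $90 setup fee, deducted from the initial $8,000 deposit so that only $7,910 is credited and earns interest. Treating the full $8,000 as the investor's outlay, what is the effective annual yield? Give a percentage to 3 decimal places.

Value after one year: 7,910 × (1 + 0.0458/2)^2 = 7,910 × 1.046324 = $8,276.43.
Effective yield on the $8,000 outlay: 8,276.43 / 8,000 − 1 = 0.034553 = 3.455%.

3.455%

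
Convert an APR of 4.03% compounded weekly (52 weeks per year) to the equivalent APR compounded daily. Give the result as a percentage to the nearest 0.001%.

EAR = (1 + 0.0403/52)^52 − 1 = 0.041107.
Solve (1 + r/365)^365 = 1.041107: r/365 = 1.041107^(1/365) − 1 = 0.000110, so r = 0.040287 = 4.029%.

4.029%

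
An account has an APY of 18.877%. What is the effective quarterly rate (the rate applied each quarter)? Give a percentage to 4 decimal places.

4.4178%

The per-quarter rate i satisfies (1 + i)^4 = 1 + 0.18877.
i = 1.18877^(1/4) − 1 = 0.0441778 = 4.4178%.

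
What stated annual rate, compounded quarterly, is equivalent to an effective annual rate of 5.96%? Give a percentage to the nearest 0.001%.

5.831%

(1 + r/4)^4 − 1 = 0.0596, so 1 + r/4 = 1.0596^(1/4).
r/4 = 0.014578, so r = 0.058312 = 5.831%.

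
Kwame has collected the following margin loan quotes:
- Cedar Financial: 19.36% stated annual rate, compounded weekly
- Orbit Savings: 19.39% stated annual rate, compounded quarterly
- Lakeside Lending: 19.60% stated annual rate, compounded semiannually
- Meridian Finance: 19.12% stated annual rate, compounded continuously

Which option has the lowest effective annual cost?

Lakeside Lending

Cedar Financial: (1 + 0.1936/52)^52 − 1 = 21.317%
Orbit Savings: (1 + 0.1939/4)^4 − 1 = 20.846%
Lakeside Lending: (1 + 0.1960/2)^2 − 1 = 20.560%
Meridian Finance: e^0.1912 − 1 = 21.070%
The lowest effective annual rate is Lakeside Lending at 20.560%.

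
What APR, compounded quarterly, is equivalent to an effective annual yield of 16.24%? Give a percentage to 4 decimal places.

(1 + r/4)^4 − 1 = 0.1624, so 1 + r/4 = 1.1624^(1/4).
r/4 = 0.038338, so r = 0.153353 = 15.3353%.

15.3353%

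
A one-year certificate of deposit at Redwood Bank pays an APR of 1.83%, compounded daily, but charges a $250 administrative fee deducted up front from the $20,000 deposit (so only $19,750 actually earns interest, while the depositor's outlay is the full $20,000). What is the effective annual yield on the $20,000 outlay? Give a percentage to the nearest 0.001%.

Value after one year: 19,750 × (1 + 0.0183/365)^365 = 19,750 × 1.018468 = $20,114.74.
Effective yield on the $20,000 outlay: 20,114.74 / 20,000 − 1 = 0.005737 = 0.574%.

0.574%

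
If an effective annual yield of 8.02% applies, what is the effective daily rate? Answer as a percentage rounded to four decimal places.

The per-day rate i satisfies (1 + i)^365 = 1 + 0.0802.
i = 1.0802^(1/365) − 1 = 0.0002114 = 0.0211%.

0.0211%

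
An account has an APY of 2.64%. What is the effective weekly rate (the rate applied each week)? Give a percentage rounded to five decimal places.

0.05012%

The per-week rate i satisfies (1 + i)^52 = 1 + 0.0264.
i = 1.0264^(1/52) − 1 = 0.0005012 = 0.05012%.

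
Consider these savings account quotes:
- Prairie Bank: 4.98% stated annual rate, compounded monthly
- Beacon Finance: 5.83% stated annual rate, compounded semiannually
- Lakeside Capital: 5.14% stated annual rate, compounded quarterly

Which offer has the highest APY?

Prairie Bank: (1 + 0.0498/12)^12 − 1 = 5.095%
Beacon Finance: (1 + 0.0583/2)^2 − 1 = 5.915%
Lakeside Capital: (1 + 0.0514/4)^4 − 1 = 5.240%
The highest effective annual rate is Beacon Finance at 5.915%.

Beacon Finance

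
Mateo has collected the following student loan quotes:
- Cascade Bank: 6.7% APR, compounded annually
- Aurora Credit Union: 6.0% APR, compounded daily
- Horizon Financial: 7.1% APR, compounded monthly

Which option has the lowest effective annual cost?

Cascade Bank: compounded annually, EAR = 6.700%
Aurora Credit Union: (1 + 0.060/365)^365 − 1 = 6.183%
Horizon Financial: (1 + 0.071/12)^12 − 1 = 7.336%
The lowest effective annual rate is Aurora Credit Union at 6.183%.

Aurora Credit Union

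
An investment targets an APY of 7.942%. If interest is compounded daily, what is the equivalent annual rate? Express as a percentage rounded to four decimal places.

(1 + r/365)^365 − 1 = 0.07942, so 1 + r/365 = 1.07942^(1/365).
r/365 = 0.000209, so r = 0.076432 = 7.6432%.

7.6432%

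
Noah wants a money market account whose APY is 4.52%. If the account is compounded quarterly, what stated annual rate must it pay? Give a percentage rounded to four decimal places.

4.4453%

(1 + r/4)^4 − 1 = 0.0452, so 1 + r/4 = 1.0452^(1/4).
r/4 = 0.011113, so r = 0.044453 = 4.4453%.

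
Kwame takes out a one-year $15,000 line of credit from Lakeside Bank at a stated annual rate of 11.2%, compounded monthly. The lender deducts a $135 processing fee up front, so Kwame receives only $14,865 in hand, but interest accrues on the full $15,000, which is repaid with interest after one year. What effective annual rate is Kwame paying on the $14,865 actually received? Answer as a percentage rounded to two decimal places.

Amount owed after one year: 15,000 × (1 + 0.112/12)^12 = 15,000 × 1.117932 = $16,768.98.
Effective rate on net proceeds: 16,768.98 / 14,865 − 1 = 0.128085 = 12.81%.

12.81%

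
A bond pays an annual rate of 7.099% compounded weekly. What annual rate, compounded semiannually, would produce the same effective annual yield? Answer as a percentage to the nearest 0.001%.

7.221%

EAR = (1 + 0.07099/52)^52 − 1 = 0.073519.
Solve (1 + r/2)^2 = 1.073519: r/2 = 1.073519^(1/2) − 1 = 0.036107, so r = 0.072215 = 7.221%.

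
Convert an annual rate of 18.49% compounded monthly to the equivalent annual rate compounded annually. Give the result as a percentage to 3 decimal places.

20.140%

EAR = (1 + 0.1849/12)^12 − 1 = 0.201403.
Compounded annually, the equivalent nominal rate is the EAR itself: 20.140%.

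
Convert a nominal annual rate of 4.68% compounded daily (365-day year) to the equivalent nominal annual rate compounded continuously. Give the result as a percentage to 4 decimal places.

4.6797%

EAR = (1 + 0.0468/365)^365 − 1 = 0.047909.
Equivalent continuous rate: r = ln(1 + 0.047909) = 0.046797 = 4.6797%.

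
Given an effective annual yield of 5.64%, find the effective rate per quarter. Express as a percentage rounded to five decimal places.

The per-quarter rate i satisfies (1 + i)^4 = 1 + 0.0564.
i = 1.0564^(1/4) − 1 = 0.0138112 = 1.38112%.

1.38112%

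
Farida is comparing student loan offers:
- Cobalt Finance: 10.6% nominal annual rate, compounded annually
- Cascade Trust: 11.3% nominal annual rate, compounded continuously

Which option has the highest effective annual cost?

Cascade Trust

Cobalt Finance: compounded annually, EAR = 10.600%
Cascade Trust: e^0.113 − 1 = 11.963%
The highest effective annual rate is Cascade Trust at 11.963%.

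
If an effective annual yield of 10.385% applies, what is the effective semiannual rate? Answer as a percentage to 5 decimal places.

5.06427%

The per-half-year rate i satisfies (1 + i)^2 = 1 + 0.10385.
i = 1.10385^(1/2) − 1 = 0.0506427 = 5.06427%.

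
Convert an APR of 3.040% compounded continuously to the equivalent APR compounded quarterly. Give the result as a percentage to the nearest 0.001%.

EAR under continuous compounding: e^0.03040 − 1 = 0.030867.
Solve (1 + r/4)^4 = 1.030867: r/4 = 1.030867^(1/4) − 1 = 0.007629, so r = 0.030516 = 3.052%.

3.052%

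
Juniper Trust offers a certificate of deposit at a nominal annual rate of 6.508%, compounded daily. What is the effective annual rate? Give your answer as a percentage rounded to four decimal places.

6.7238%

EAR = (1 + 0.06508/365)^365 − 1.
= (1 + 0.000178)^365 − 1 = 1.067238 − 1 = 6.7238%.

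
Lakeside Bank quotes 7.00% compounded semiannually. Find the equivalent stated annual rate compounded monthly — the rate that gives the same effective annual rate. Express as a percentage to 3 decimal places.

6.900%

EAR = (1 + 0.0700/2)^2 − 1 = 0.071225.
Solve (1 + r/12)^12 = 1.071225: r/12 = 1.071225^(1/12) − 1 = 0.005750, so r = 0.069000 = 6.900%.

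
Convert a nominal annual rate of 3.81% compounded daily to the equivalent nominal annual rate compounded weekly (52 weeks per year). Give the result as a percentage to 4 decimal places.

EAR = (1 + 0.0381/365)^365 − 1 = 0.038833.
Solve (1 + r/52)^52 = 1.038833: r/52 = 1.038833^(1/52) − 1 = 0.000733, so r = 0.038112 = 3.8112%.

3.8112%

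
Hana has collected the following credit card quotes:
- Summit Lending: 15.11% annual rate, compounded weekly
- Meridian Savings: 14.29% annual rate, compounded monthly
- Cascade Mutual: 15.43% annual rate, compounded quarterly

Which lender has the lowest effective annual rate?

Meridian Savings

Summit Lending: (1 + 0.1511/52)^52 − 1 = 16.286%
Meridian Savings: (1 + 0.1429/12)^12 − 1 = 15.264%
Cascade Mutual: (1 + 0.1543/4)^4 − 1 = 16.346%
The lowest effective annual rate is Meridian Savings at 15.264%.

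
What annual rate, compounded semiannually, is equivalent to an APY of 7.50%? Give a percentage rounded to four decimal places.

7.3644%

(1 + r/2)^2 − 1 = 0.0750, so 1 + r/2 = 1.0750^(1/2).
r/2 = 0.036822, so r = 0.073644 = 7.3644%.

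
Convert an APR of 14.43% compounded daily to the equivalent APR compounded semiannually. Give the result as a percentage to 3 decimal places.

14.960%

EAR = (1 + 0.1443/365)^365 − 1 = 0.155198.
Solve (1 + r/2)^2 = 1.155198: r/2 = 1.155198^(1/2) − 1 = 0.074801, so r = 0.149602 = 14.960%.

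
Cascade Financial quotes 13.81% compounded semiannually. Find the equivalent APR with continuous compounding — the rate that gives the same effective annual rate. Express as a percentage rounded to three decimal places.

EAR = (1 + 0.1381/2)^2 − 1 = 0.142868.
Equivalent continuous rate: r = ln(1 + 0.142868) = 0.133541 = 13.354%.

13.354%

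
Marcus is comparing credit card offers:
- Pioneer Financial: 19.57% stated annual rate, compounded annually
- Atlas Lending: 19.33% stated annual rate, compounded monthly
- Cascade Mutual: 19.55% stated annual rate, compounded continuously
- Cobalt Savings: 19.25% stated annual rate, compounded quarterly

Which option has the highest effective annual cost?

Pioneer Financial: compounded annually, EAR = 19.570%
Atlas Lending: (1 + 0.1933/12)^12 − 1 = 21.138%
Cascade Mutual: e^0.1955 − 1 = 21.592%
Cobalt Savings: (1 + 0.1925/4)^4 − 1 = 20.685%
The highest effective annual rate is Cascade Mutual at 21.592%.

Cascade Mutual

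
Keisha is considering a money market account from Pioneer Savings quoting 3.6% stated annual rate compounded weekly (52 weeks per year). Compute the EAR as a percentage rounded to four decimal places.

3.6643%

EAR = (1 + 0.036/52)^52 − 1.
= (1 + 0.000692)^52 − 1 = 1.036643 − 1 = 3.6643%.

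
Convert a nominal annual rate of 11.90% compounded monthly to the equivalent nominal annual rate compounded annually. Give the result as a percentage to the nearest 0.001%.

EAR = (1 + 0.1190/12)^12 − 1 = 0.125710.
Compounded annually, the equivalent nominal rate is the EAR itself: 12.571%.

12.571%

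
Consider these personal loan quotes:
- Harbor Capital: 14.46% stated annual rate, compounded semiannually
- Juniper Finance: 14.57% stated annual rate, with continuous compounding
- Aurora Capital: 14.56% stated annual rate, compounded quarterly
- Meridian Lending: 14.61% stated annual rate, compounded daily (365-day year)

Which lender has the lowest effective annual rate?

Harbor Capital: (1 + 0.1446/2)^2 − 1 = 14.983%
Juniper Finance: e^0.1457 − 1 = 15.685%
Aurora Capital: (1 + 0.1456/4)^4 − 1 = 15.374%
Meridian Lending: (1 + 0.1461/365)^365 − 1 = 15.728%
The lowest effective annual rate is Harbor Capital at 14.983%.

Harbor Capital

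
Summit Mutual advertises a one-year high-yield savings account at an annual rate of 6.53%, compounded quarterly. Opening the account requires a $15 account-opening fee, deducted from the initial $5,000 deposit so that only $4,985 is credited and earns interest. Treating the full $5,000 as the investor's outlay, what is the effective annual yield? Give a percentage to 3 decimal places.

6.372%

Value after one year: 4,985 × (1 + 0.0653/4)^4 = 4,985 × 1.066917 = $5,318.58.
Effective yield on the $5,000 outlay: 5,318.58 / 5,000 − 1 = 0.063716 = 6.372%.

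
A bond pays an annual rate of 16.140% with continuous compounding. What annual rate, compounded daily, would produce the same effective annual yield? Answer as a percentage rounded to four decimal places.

EAR under continuous compounding: e^0.16140 − 1 = 0.175155.
Solve (1 + r/365)^365 = 1.175155: r/365 = 1.175155^(1/365) − 1 = 0.000442, so r = 0.161436 = 16.1436%.

16.1436%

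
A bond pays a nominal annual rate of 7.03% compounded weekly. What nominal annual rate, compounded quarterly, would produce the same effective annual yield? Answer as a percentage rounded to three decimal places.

7.087%

EAR = (1 + 0.0703/52)^52 − 1 = 0.072779.
Solve (1 + r/4)^4 = 1.072779: r/4 = 1.072779^(1/4) − 1 = 0.017718, so r = 0.070873 = 7.087%.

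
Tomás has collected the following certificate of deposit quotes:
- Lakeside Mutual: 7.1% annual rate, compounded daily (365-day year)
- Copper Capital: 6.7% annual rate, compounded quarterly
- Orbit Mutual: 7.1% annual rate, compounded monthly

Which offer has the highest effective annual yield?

Lakeside Mutual: (1 + 0.071/365)^365 − 1 = 7.357%
Copper Capital: (1 + 0.067/4)^4 − 1 = 6.870%
Orbit Mutual: (1 + 0.071/12)^12 − 1 = 7.336%
The highest effective annual rate is Lakeside Mutual at 7.357%.

Lakeside Mutual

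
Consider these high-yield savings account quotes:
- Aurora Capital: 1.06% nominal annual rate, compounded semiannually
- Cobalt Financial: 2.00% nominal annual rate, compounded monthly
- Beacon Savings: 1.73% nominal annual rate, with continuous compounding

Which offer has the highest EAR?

Aurora Capital: (1 + 0.0106/2)^2 − 1 = 1.063%
Cobalt Financial: (1 + 0.0200/12)^12 − 1 = 2.018%
Beacon Savings: e^0.0173 − 1 = 1.745%
The highest effective annual rate is Cobalt Financial at 2.018%.

Cobalt Financial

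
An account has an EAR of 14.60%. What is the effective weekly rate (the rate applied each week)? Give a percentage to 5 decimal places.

0.26242%

The per-week rate i satisfies (1 + i)^52 = 1 + 0.1460.
i = 1.1460^(1/52) − 1 = 0.0026242 = 0.26242%.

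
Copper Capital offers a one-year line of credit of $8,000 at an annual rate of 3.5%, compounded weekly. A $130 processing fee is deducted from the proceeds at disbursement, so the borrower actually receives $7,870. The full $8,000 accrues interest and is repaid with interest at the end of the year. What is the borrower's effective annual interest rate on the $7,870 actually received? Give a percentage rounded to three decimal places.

Amount owed after one year: 8,000 × (1 + 0.035/52)^52 = 8,000 × 1.035608 = $8,284.86.
Effective rate on net proceeds: 8,284.86 / 7,870 − 1 = 0.052714 = 5.271%.

5.271%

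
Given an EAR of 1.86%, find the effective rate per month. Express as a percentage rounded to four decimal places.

0.1537%

The per-month rate i satisfies (1 + i)^12 = 1 + 0.0186.
i = 1.0186^(1/12) − 1 = 0.0015369 = 0.1537%.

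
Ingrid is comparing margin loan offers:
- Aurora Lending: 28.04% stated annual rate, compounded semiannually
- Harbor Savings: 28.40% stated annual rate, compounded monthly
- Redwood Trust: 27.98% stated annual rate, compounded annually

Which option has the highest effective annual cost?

Aurora Lending: (1 + 0.2804/2)^2 − 1 = 30.006%
Harbor Savings: (1 + 0.2840/12)^12 − 1 = 32.404%
Redwood Trust: compounded annually, EAR = 27.980%
The highest effective annual rate is Harbor Savings at 32.404%.

Harbor Savings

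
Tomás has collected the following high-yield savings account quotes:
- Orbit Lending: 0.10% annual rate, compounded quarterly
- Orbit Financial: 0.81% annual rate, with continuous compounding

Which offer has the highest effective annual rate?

Orbit Lending: (1 + 0.0010/4)^4 − 1 = 0.100%
Orbit Financial: e^0.0081 − 1 = 0.813%
The highest effective annual rate is Orbit Financial at 0.813%.

Orbit Financial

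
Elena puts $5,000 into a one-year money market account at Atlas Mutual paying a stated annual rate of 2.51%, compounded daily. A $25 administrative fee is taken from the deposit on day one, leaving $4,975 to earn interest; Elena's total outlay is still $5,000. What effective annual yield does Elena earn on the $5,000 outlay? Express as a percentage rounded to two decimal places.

Value after one year: 4,975 × (1 + 0.0251/365)^365 = 4,975 × 1.025417 = $5,101.45.
Effective yield on the $5,000 outlay: 5,101.45 / 5,000 − 1 = 0.020290 = 2.03%.

2.03%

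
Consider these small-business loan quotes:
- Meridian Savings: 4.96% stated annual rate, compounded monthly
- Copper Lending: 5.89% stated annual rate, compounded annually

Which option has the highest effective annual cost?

Meridian Savings: (1 + 0.0496/12)^12 − 1 = 5.074%
Copper Lending: compounded annually, EAR = 5.890%
The highest effective annual rate is Copper Lending at 5.890%.

Copper Lending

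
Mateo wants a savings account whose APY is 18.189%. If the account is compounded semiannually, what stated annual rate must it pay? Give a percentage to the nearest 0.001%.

(1 + r/2)^2 − 1 = 0.18189, so 1 + r/2 = 1.18189^(1/2).
r/2 = 0.087148, so r = 0.174295 = 17.430%.

17.430%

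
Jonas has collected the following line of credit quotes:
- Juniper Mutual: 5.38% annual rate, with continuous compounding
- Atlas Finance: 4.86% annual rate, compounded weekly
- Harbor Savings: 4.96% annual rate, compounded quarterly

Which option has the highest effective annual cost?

Juniper Mutual: e^0.0538 − 1 = 5.527%
Atlas Finance: (1 + 0.0486/52)^52 − 1 = 4.978%
Harbor Savings: (1 + 0.0496/4)^4 − 1 = 5.053%
The highest effective annual rate is Juniper Mutual at 5.527%.

Juniper Mutual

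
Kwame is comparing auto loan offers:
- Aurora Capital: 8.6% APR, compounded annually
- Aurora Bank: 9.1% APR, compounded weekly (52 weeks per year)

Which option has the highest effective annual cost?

Aurora Bank

Aurora Capital: compounded annually, EAR = 8.600%
Aurora Bank: (1 + 0.091/52)^52 − 1 = 9.518%
The highest effective annual rate is Aurora Bank at 9.518%.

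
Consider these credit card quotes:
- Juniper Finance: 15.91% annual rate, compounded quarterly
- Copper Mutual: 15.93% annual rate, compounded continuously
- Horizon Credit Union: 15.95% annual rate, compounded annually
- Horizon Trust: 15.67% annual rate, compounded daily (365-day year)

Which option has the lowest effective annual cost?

Juniper Finance: (1 + 0.1591/4)^4 − 1 = 16.885%
Copper Mutual: e^0.1593 − 1 = 17.269%
Horizon Credit Union: compounded annually, EAR = 15.950%
Horizon Trust: (1 + 0.1567/365)^365 − 1 = 16.961%
The lowest effective annual rate is Horizon Credit Union at 15.950%.

Horizon Credit Union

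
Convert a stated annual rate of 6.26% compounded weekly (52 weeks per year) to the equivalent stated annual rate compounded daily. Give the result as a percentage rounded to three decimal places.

EAR = (1 + 0.0626/52)^52 − 1 = 0.064561.
Solve (1 + r/365)^365 = 1.064561: r/365 = 1.064561^(1/365) − 1 = 0.000171, so r = 0.062568 = 6.257%.

6.257%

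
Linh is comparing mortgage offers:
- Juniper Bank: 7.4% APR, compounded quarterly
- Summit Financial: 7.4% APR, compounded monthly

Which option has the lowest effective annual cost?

Juniper Bank

Juniper Bank: (1 + 0.074/4)^4 − 1 = 7.608%
Summit Financial: (1 + 0.074/12)^12 − 1 = 7.656%
The lowest effective annual rate is Juniper Bank at 7.608%.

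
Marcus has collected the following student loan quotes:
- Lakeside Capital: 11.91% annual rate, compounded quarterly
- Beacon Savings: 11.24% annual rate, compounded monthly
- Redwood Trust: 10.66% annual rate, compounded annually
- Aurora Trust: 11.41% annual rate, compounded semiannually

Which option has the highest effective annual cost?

Lakeside Capital: (1 + 0.1191/4)^4 − 1 = 12.453%
Beacon Savings: (1 + 0.1124/12)^12 − 1 = 11.838%
Redwood Trust: compounded annually, EAR = 10.660%
Aurora Trust: (1 + 0.1141/2)^2 − 1 = 11.735%
The highest effective annual rate is Lakeside Capital at 12.453%.

Lakeside Capital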